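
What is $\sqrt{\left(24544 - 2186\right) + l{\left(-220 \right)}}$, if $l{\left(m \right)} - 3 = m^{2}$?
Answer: $\sqrt{70761} \approx 266.01$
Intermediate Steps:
$l{\left(m \right)} = 3 + m^{2}$
$\sqrt{\left(24544 - 2186\right) + l{\left(-220 \right)}} = \sqrt{\left(24544 - 2186\right) + \left(3 + \left(-220\right)^{2}\right)} = \sqrt{22358 + \left(3 + 48400\right)} = \sqrt{22358 + 48403} = \sqrt{70761}$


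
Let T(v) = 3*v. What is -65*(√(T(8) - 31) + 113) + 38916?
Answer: 31571 - 65*I*√7 ≈ 31571.0 - 171.97*I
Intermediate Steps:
-65*(√(T(8) - 31) + 113) + 38916 = -65*(√(3*8 - 31) + 113) + 38916 = -65*(√(24 - 31) + 113) + 38916 = -65*(√(-7) + 113) + 38916 = -65*(I*√7 + 113) + 38916 = -65*(113 + I*√7) + 38916 = (-7345 - 65*I*√7) + 38916 = 31571 - 65*I*√7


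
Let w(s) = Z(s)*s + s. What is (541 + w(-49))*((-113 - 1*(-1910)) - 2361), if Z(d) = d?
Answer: -1631652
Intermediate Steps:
w(s) = s + s² (w(s) = s*s + s = s² + s = s + s²)
(541 + w(-49))*((-113 - 1*(-1910)) - 2361) = (541 - 49*(1 - 49))*((-113 - 1*(-1910)) - 2361) = (541 - 49*(-48))*((-113 + 1910) - 2361) = (541 + 2352)*(1797 - 2361) = 2893*(-564) = -1631652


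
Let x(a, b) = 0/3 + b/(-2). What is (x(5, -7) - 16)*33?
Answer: -825/2 ≈ -412.50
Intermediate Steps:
x(a, b) = -b/2 (x(a, b) = 0*(1/3) + b*(-1/2) = 0 - b/2 = -b/2)
(x(5, -7) - 16)*33 = (-1/2*(-7) - 16)*33 = (7/2 - 16)*33 = -25/2*33 = -825/2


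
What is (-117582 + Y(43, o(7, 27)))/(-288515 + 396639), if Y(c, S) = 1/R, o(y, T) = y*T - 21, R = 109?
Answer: -12816437/11785516 ≈ -1.0875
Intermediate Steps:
o(y, T) = -21 + T*y (o(y, T) = T*y - 21 = -21 + T*y)
Y(c, S) = 1/109
(-117582 + Y(43, o(7, 27)))/(-288515 + 396639) = (-117582 + 1/109)/(-288515 + 396639) = -12816437/109/108124 = -12816437/109*1/108124 = -12816437/11785516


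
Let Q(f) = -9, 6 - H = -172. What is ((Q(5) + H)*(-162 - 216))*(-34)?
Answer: 2171988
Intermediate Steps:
H = 178 (H = 6 - 1*(-172) = 6 + 172 = 178)
((Q(5) + H)*(-162 - 216))*(-34) = ((-9 + 178)*(-162 - 216))*(-34) = (169*(-378))*(-34) = -63882*(-34) = 2171988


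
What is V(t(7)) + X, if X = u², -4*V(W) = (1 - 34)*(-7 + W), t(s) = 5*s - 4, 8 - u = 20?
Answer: 342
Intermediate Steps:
u = -12 (u = 8 - 1*20 = 8 - 20 = -12)
t(s) = -4 + 5*s
V(W) = -231/4 + 33*W/4 (V(W) = -(1 - 34)*(-7 + W)/4 = -(-33)*(-7 + W)/4 = -(231 - 33*W)/4 = -231/4 + 33*W/4)
X = 144 (X = (-12)² = 144)
V(t(7)) + X = (-231/4 + 33*(-4 + 5*7)/4) + 144 = (-231/4 + 33*(-4 + 35)/4) + 144 = (-231/4 + (33/4)*31) + 144 = (-231/4 + 1023/4) + 144 = 198 + 144 = 342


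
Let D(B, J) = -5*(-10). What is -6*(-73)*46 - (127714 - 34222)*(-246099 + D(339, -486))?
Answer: 23003633256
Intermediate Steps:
D(B, J) = 50
-6*(-73)*46 - (127714 - 34222)*(-246099 + D(339, -486)) = -6*(-73)*46 - (127714 - 34222)*(-246099 + 50) = 438*46 - 93492*(-246049) = 20148 - 1*(-23003613108) = 20148 + 23003613108 = 23003633256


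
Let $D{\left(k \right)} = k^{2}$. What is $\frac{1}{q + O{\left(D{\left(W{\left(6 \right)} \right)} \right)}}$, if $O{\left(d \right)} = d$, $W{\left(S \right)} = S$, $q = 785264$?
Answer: $\frac{1}{785300} \approx 1.2734 \cdot 10^{-6}$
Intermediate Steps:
$\frac{1}{q + O{\left(D{\left(W{\left(6 \right)} \right)} \right)}} = \frac{1}{785264 + 6^{2}} = \frac{1}{785264 + 36} = \frac{1}{785300}$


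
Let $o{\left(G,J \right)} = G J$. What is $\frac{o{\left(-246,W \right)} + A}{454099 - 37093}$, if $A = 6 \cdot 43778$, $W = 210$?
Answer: $\frac{35168}{69501} \approx 0.50601$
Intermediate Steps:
$A = 262668$
$\frac{o{\left(-246,W \right)} + A}{454099 - 37093} = \frac{\left(-246\right) 210 + 262668}{454099 - 37093} = \frac{-51660 + 262668}{417006} = 211008 \cdot \frac{1}{417006} = \frac{35168}{69501}$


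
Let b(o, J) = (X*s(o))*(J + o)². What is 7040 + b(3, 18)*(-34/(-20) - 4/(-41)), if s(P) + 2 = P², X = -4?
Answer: -3107038/205 ≈ -15156.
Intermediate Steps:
s(P) = -2 + P²
b(o, J) = (J + o)²*(8 - 4*o²) (b(o, J) = (-4*(-2 + o²))*(J + o)² = (8 - 4*o²)*(J + o)² = (J + o)²*(8 - 4*o²))
7040 + b(3, 18)*(-34/(-20) - 4/(-41)) = 7040 + (4*(18 + 3)²*(2 - 1*3²))*(-34/(-20) - 4/(-41)) = 7040 + (4*21²*(2 - 1*9))*(-34*(-1/20) - 4*(-1/41)) = 7040 + (4*441*(2 - 9))*(17/10 + 4/41) = 7040 + (4*441*(-7))*(737/410) = 7040 - 12348*737/410 = 7040 - 4550238/205 = -3107038/205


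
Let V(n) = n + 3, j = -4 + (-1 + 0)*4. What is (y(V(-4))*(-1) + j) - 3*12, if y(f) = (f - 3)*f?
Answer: -48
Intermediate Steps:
j = -8 (j = -4 - 1*4 = -4 - 4 = -8)
V(n) = 3 + n
y(f) = f*(-3 + f) (y(f) = (-3 + f)*f = f*(-3 + f))
(y(V(-4))*(-1) + j) - 3*12 = (((3 - 4)*(-3 + (3 - 4)))*(-1) - 8) - 3*12 = (-(-3 - 1)*(-1) - 8) - 36 = (-1*(-4)*(-1) - 8) - 36 = (4*(-1) - 8) - 36 = (-4 - 8) - 36 = -12 - 36 = -48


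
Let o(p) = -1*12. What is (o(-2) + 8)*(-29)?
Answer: 116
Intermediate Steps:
o(p) = -12
(o(-2) + 8)*(-29) = (-12 + 8)*(-29) = -4*(-29) = 116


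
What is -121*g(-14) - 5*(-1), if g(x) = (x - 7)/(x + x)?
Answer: -343/4 ≈ -85.750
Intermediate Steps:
g(x) = (-7 + x)/(2*x) (g(x) = (-7 + x)/((2*x)) = (-7 + x)*(1/(2*x)) = (-7 + x)/(2*x))
-121*g(-14) - 5*(-1) = -121*(-7 - 14)/(2*(-14)) - 5*(-1) = -121*(-1)*(-21)/(2*14) + 5 = -121*3/4 + 5 = -363/4 + 5 = -343/4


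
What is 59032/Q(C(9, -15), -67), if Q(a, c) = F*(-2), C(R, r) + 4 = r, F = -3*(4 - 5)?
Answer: -29516/3 ≈ -9838.7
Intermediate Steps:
F = 3 (F = -3*(-1) = 3)
C(R, r) = -4 + r
Q(a, c) = -6 (Q(a, c) = 3*(-2) = -6)
59032/Q(C(9, -15), -67) = 59032/(-6) = 59032*(-1/6) = -29516/3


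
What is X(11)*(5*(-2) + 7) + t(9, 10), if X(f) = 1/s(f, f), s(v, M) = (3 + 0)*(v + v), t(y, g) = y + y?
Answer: 395/22 ≈ 17.955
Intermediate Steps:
t(y, g) = 2*y
s(v, M) = 6*v (s(v, M) = 3*(2*v) = 6*v)
X(f) = 1/(6*f)
X(11)*(5*(-2) + 7) + t(9, 10) = ((⅙)/11)*(5*(-2) + 7) + 2*9 = ((⅙)*(1/11))*(-10 + 7) + 18 = (1/66)*(-3) + 18 = -1/22 + 18 = 395/22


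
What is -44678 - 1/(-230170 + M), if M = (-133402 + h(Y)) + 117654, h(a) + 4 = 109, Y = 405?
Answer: -10982433213/245813 ≈ -44678.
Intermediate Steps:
h(a) = 105 (h(a) = -4 + 109 = 105)
M = -15643 (M = (-133402 + 105) + 117654 = -133297 + 117654 = -15643)
-44678 - 1/(-230170 + M) = -44678 - 1/(-230170 - 15643) = -44678 - 1/(-245813) = -44678 - 1*(-1/245813) = -44678 + 1/245813 = -10982433213/245813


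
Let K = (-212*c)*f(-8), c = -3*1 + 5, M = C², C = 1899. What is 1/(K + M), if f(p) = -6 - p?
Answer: 1/3605353 ≈ 2.7737e-7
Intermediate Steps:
M = 3606201 (M = 1899² = 3606201)
c = 2 (c = -3 + 5 = 2)
K = -848 (K = (-212*2)*(-6 - 1*(-8)) = -424*(-6 + 8) = -424*2 = -848)
1/(K + M) = 1/(-848 + 3606201) = 1/3605353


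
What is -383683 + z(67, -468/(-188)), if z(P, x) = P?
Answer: -383616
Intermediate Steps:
-383683 + z(67, -468/(-188)) = -383683 + 67 = -383616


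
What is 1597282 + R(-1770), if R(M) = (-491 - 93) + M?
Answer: 1594928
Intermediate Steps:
R(M) = -584 + M
1597282 + R(-1770) = 1597282 + (-584 - 1770) = 1597282 - 2354 = 1594928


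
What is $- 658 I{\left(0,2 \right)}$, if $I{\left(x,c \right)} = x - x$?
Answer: $0$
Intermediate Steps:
$I{\left(x,c \right)} = 0$
$- 658 I{\left(0,2 \right)} = \left(-658\right) 0 = 0$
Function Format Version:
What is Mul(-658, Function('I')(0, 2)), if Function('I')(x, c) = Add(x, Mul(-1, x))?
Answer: 0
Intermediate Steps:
Function('I')(x, c) = 0
Mul(-658, Function('I')(0, 2)) = Mul(-658, 0) = 0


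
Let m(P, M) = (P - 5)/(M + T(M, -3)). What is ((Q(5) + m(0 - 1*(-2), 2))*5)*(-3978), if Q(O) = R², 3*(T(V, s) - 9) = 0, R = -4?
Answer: -3440970/11 ≈ -3.1282e+5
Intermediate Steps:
T(V, s) = 9 (T(V, s) = 9 + (⅓)*0 = 9 + 0 = 9)
Q(O) = 16 (Q(O) = (-4)² = 16)
m(P, M) = (-5 + P)/(9 + M) (m(P, M) = (P - 5)/(M + 9) = (-5 + P)/(9 + M))
((Q(5) + m(0 - 1*(-2), 2))*5)*(-3978) = ((16 + (-5 + (0 - 1*(-2)))/(9 + 2))*5)*(-3978) = ((16 + (-5 + (0 + 2))/11)*5)*(-3978) = ((16 + (-5 + 2)/11)*5)*(-3978) = ((16 + (1/11)*(-3))*5)*(-3978) = ((16 - 3/11)*5)*(-3978) = ((173/11)*5)*(-3978) = (865/11)*(-3978) = -3440970/11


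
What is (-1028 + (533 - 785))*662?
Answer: -847360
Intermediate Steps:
(-1028 + (533 - 785))*662 = (-1028 - 252)*662 = -1280*662 = -847360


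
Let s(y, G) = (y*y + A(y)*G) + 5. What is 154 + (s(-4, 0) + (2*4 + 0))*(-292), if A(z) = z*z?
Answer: -8314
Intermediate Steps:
A(z) = z²
s(y, G) = 5 + y² + G*y² (s(y, G) = (y*y + y²*G) + 5 = (y² + G*y²) + 5 = 5 + y² + G*y²)
154 + (s(-4, 0) + (2*4 + 0))*(-292) = 154 + ((5 + (-4)² + 0*(-4)²) + (2*4 + 0))*(-292) = 154 + ((5 + 16 + 0*16) + (8 + 0))*(-292) = 154 + ((5 + 16 + 0) + 8)*(-292) = 154 + (21 + 8)*(-292) = 154 + 29*(-292) = 154 - 8468 = -8314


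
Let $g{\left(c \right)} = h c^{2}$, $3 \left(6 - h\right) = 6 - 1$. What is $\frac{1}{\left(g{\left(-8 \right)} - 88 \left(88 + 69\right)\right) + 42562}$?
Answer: $\frac{3}{87070} \approx 3.4455 \cdot 10^{-5}$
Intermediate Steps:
$h = \frac{13}{3}$ ($h = 6 - \frac{6 - 1}{3} = 6 - \frac{5}{3} = \frac{13}{3} \approx 4.3333$)
$g{\left(c \right)} = \frac{13 c^{2}}{3}$
$\frac{1}{\left(g{\left(-8 \right)} - 88 \left(88 + 69\right)\right) + 42562} = \frac{1}{\left(\frac{13 \left(-8\right)^{2}}{3} - 88 \left(88 + 69\right)\right) + 42562} = \frac{1}{\left(\frac{13}{3} \cdot 64 - 13816\right) + 42562} = \frac{1}{\left(\frac{832}{3} - 13816\right) + 42562} = \frac{1}{- \frac{40616}{3} + 42562} = \frac{1}{\frac{87070}{3}} = \frac{3}{87070}$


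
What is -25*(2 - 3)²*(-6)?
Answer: 150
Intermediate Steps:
-25*(2 - 3)²*(-6) = -25*(-1)²*(-6) = -25*1*(-6) = -25*(-6) = 150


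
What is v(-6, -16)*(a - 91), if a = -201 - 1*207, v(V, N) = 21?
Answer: -10479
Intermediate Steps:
a = -408 (a = -201 - 207 = -408)
v(-6, -16)*(a - 91) = 21*(-408 - 91) = 21*(-499) = -10479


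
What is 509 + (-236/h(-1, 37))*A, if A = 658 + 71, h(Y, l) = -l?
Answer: 190877/37 ≈ 5158.8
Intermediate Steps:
A = 729
509 + (-236/h(-1, 37))*A = 509 - 236/((-1*37))*729 = 509 - 236/(-37)*729 = 509 - 236*(-1/37)*729 = 509 + (236/37)*729 = 509 + 172044/37 = 190877/37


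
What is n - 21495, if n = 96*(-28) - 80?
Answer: -24263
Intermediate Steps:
n = -2768 (n = -2688 - 80 = -2768)
n - 21495 = -2768 - 21495 = -24263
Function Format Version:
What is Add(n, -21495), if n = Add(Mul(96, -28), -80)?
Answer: -24263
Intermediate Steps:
n = -2768 (n = Add(-2688, -80) = -2768)
Add(n, -21495) = Add(-2768, -21495) = -24263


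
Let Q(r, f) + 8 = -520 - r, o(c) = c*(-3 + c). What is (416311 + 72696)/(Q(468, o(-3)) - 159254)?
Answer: -489007/160250 ≈ -3.0515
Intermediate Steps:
Q(r, f) = -528 - r (Q(r, f) = -8 + (-520 - r) = -528 - r)
(416311 + 72696)/(Q(468, o(-3)) - 159254) = (416311 + 72696)/((-528 - 1*468) - 159254) = 489007/((-528 - 468) - 159254) = 489007/(-996 - 159254) = 489007/(-160250) = 489007*(-1/160250) = -489007/160250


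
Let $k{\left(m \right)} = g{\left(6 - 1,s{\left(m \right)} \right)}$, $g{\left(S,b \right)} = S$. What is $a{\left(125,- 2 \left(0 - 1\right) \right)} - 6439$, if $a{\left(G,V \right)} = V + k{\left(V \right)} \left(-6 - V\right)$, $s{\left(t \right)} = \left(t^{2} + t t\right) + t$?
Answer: $-6477$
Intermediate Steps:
$s{\left(t \right)} = t + 2 t^{2}$ ($s{\left(t \right)} = \left(t^{2} + t^{2}\right) + t = 2 t^{2} + t = t + 2 t^{2}$)
$k{\left(m \right)} = 5$ ($k{\left(m \right)} = 6 - 1 = 5$)
$a{\left(G,V \right)} = -30 - 4 V$ ($a{\left(G,V \right)} = V + 5 \left(-6 - V\right) = V - \left(30 + 5 V\right) = -30 - 4 V$)
$a{\left(125,- 2 \left(0 - 1\right) \right)} - 6439 = \left(-30 - 4 \left(- 2 \left(0 - 1\right)\right)\right) - 6439 = \left(-30 - 4 \left(\left(-2\right) \left(-1\right)\right)\right) - 6439 = \left(-30 - 8\right) - 6439 = -38 - 6439 = -6477$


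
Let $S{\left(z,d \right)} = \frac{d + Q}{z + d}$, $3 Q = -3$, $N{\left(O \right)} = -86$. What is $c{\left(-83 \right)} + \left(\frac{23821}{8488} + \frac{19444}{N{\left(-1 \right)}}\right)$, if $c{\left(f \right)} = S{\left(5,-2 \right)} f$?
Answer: $- \frac{51202361}{364984} \approx -140.29$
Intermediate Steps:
$Q = -1$ ($Q = \frac{1}{3} \left(-3\right) = -1$)
$S{\left(z,d \right)} = \frac{-1 + d}{d + z}$ ($S{\left(z,d \right)} = \frac{d - 1}{z + d} = \frac{-1 + d}{d + z}$)
$c{\left(f \right)} = - f$ ($c{\left(f \right)} = \frac{-1 - 2}{-2 + 5} f = \frac{1}{3} \left(-3\right) f = - f$)
$c{\left(-83 \right)} + \left(\frac{23821}{8488} + \frac{19444}{N{\left(-1 \right)}}\right) = \left(-1\right) \left(-83\right) + \left(\frac{23821}{8488} + \frac{19444}{-86}\right) = 83 + \left(23821 \cdot \frac{1}{8488} + 19444 \left(- \frac{1}{86}\right)\right) = 83 + \left(\frac{23821}{8488} - \frac{9722}{43}\right) = 83 - \frac{81496033}{364984} = - \frac{51202361}{364984}$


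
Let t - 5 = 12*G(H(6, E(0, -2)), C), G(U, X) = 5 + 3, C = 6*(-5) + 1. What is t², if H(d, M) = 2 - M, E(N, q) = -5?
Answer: 10201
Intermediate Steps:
C = -29 (C = -30 + 1 = -29)
G(U, X) = 8
t = 101 (t = 5 + 12*8 = 5 + 96 = 101)
t² = 101² = 10201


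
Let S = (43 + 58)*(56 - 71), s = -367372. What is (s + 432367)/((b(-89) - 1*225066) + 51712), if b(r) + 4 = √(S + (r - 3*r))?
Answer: -11267403210/30052997501 - 64995*I*√1337/30052997501 ≈ -0.37492 - 7.9078e-5*I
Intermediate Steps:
S = -1515 (S = 101*(-15) = -1515)
b(r) = -4 + √(-1515 - 2*r) (b(r) = -4 + √(-1515 + (r - 3*r)) = -4 + √(-1515 - 2*r))
(s + 432367)/((b(-89) - 1*225066) + 51712) = (-367372 + 432367)/(((-4 + √(-1515 - 2*(-89))) - 1*225066) + 51712) = 64995/(((-4 + √(-1515 + 178)) - 225066) + 51712) = 64995/(((-4 + √(-1337)) - 225066) + 51712) = 64995/(((-4 + I*√1337) - 225066) + 51712) = 64995/((-225070 + I*√1337) + 51712) = 64995/(-173358 + I*√1337)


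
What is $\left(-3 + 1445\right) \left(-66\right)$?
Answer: $-95172$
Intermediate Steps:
$\left(-3 + 1445\right) \left(-66\right) = 1442 \left(-66\right) = -95172$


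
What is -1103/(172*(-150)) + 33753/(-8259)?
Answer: -287239241/71027400 ≈ -4.0441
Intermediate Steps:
-1103/(172*(-150)) + 33753/(-8259) = -1103/(-25800) + 33753*(-1/8259) = -1103*(-1/25800) - 11251/2753 = 1103/25800 - 11251/2753 = -287239241/71027400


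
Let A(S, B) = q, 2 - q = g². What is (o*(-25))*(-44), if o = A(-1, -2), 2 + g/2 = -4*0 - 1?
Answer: -37400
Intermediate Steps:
g = -6 (g = -4 + 2*(-4*0 - 1) = -4 + 2*(0 - 1) = -4 + 2*(-1) = -4 - 2 = -6)
q = -34 (q = 2 - 1*(-6)² = 2 - 1*36 = 2 - 36 = -34)
A(S, B) = -34
o = -34
(o*(-25))*(-44) = -34*(-25)*(-44) = 850*(-44) = -37400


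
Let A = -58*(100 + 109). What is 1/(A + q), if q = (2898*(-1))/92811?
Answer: -30937/375019280 ≈ -8.2494e-5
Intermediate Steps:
q = -966/30937 (q = -2898*1/92811 = -966/30937 ≈ -0.031225)
A = -12122 (A = -58*209 = -12122)
1/(A + q) = 1/(-12122 - 966/30937) = 1/(-375019280/30937) = -30937/375019280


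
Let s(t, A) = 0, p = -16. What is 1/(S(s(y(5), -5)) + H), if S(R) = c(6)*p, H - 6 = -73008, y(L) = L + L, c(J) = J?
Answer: -1/73098 ≈ -1.3680e-5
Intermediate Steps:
y(L) = 2*L
H = -73002 (H = 6 - 73008 = -73002)
S(R) = -96 (S(R) = 6*(-16) = -96)
1/(S(s(y(5), -5)) + H) = 1/(-96 - 73002) = 1/(-73098) = -1/73098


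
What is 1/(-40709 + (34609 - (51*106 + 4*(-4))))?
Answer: -1/11490 ≈ -8.7032e-5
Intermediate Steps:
1/(-40709 + (34609 - (51*106 + 4*(-4)))) = 1/(-40709 + (34609 - (5406 - 16))) = 1/(-40709 + (34609 - 1*5390)) = 1/(-40709 + (34609 - 5390)) = 1/(-40709 + 29219) = 1/(-11490) = -1/11490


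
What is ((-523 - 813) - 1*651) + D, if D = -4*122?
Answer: -2475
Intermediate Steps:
D = -488
((-523 - 813) - 1*651) + D = ((-523 - 813) - 1*651) - 488 = (-1336 - 651) - 488 = -1987 - 488 = -2475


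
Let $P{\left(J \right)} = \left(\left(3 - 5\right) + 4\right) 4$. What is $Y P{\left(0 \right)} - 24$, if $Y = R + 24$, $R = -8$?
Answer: $104$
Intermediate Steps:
$P{\left(J \right)} = 8$ ($P{\left(J \right)} = \left(\left(3 - 5\right) + 4\right) 4 = \left(-2 + 4\right) 4 = 2 \cdot 4 = 8$)
$Y = 16$ ($Y = -8 + 24 = 16$)
$Y P{\left(0 \right)} - 24 = 16 \cdot 8 - 24 = 128 - 24 = 104$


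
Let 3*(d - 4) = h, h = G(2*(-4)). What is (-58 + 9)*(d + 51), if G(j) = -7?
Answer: -7742/3 ≈ -2580.7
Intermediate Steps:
h = -7
d = 5/3 (d = 4 + (1/3)*(-7) = 4 - 7/3 = 5/3 ≈ 1.6667)
(-58 + 9)*(d + 51) = (-58 + 9)*(5/3 + 51) = -49*158/3 = -7742/3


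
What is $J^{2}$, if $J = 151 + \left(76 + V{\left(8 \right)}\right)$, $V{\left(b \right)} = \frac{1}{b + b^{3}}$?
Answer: $\frac{13933677681}{270400} \approx 51530.0$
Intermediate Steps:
$J = \frac{118041}{520}$ ($J = 151 + \left(76 + \frac{1}{8 + 8^{3}}\right) = 151 + \left(76 + \frac{1}{8 + 512}\right) = 151 + \left(76 + \frac{1}{520}\right) = 151 + \frac{39521}{520} = \frac{118041}{520} \approx 227.0$)
$J^{2} = \left(\frac{118041}{520}\right)^{2} = \frac{13933677681}{270400}$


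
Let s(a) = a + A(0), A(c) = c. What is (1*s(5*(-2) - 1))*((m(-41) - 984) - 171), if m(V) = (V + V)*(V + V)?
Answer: -61259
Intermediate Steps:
m(V) = 4*V**2 (m(V) = (2*V)*(2*V) = 4*V**2)
s(a) = a (s(a) = a + 0 = a)
(1*s(5*(-2) - 1))*((m(-41) - 984) - 171) = (1*(5*(-2) - 1))*((4*(-41)**2 - 984) - 171) = (1*(-10 - 1))*((4*1681 - 984) - 171) = (1*(-11))*((6724 - 984) - 171) = -11*(5740 - 171) = -11*5569 = -61259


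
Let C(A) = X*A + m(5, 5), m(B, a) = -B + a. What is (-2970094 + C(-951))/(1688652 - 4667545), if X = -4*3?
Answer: 2958682/2978893 ≈ 0.99322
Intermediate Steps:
m(B, a) = a - B
X = -12
C(A) = -12*A (C(A) = -12*A + (5 - 1*5) = -12*A + (5 - 5) = -12*A + 0 = -12*A)
(-2970094 + C(-951))/(1688652 - 4667545) = (-2970094 - 12*(-951))/(1688652 - 4667545) = (-2970094 + 11412)/(-2978893) = -2958682*(-1/2978893) = 2958682/2978893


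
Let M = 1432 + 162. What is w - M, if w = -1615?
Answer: -3209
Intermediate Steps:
M = 1594
w - M = -1615 - 1*1594 = -1615 - 1594 = -3209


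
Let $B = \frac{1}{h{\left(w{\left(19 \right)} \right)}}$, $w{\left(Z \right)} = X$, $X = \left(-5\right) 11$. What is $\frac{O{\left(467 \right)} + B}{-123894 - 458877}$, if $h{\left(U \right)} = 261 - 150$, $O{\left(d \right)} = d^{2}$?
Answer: $- \frac{24207880}{64687581} \approx -0.37423$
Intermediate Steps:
$X = -55$
$w{\left(Z \right)} = -55$
$h{\left(U \right)} = 111$ ($h{\left(U \right)} = 261 - 150 = 111$)
$B = \frac{1}{111} \approx 0.009009$
$\frac{O{\left(467 \right)} + B}{-123894 - 458877} = \frac{467^{2} + \frac{1}{111}}{-123894 - 458877} = \frac{218089 + \frac{1}{111}}{-582771} = \frac{24207880}{111} \left(- \frac{1}{582771}\right) = - \frac{24207880}{64687581}$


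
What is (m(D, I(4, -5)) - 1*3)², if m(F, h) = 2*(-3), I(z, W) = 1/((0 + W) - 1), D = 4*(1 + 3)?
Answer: 81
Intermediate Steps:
D = 16 (D = 4*4 = 16)
I(z, W) = 1/(-1 + W) (I(z, W) = 1/(W - 1) = 1/(-1 + W))
m(F, h) = -6
(m(D, I(4, -5)) - 1*3)² = (-6 - 1*3)² = (-6 - 3)² = (-9)² = 81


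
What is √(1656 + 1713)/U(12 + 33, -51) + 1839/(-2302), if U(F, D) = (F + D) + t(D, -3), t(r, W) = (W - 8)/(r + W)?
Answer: -1839/2302 - 54*√3369/313 ≈ -10.813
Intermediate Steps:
t(r, W) = (-8 + W)/(W + r)
U(F, D) = D + F - 11/(-3 + D) (U(F, D) = (F + D) + (-8 - 3)/(-3 + D) = (D + F) - 11/(-3 + D) = D + F - 11/(-3 + D))
√(1656 + 1713)/U(12 + 33, -51) + 1839/(-2302) = √(1656 + 1713)/(((-11 + (-3 - 51)*(-51 + (12 + 33)))/(-3 - 51))) + 1839/(-2302) = √3369/(((-11 - 54*(-51 + 45))/(-54))) + 1839*(-1/2302) = √3369/((-(-11 - 54*(-6))/54)) - 1839/2302 = √3369/((-(-11 + 324)/54)) - 1839/2302 = √3369/((-1/54*313)) - 1839/2302 = √3369/(-313/54) - 1839/2302 = √3369*(-54/313) - 1839/2302 = -54*√3369/313 - 1839/2302 = -1839/2302 - 54*√3369/313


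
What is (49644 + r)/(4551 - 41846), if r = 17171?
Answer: -13363/7459 ≈ -1.7915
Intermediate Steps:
(49644 + r)/(4551 - 41846) = (49644 + 17171)/(4551 - 41846) = 66815/(-37295) = 66815*(-1/37295) = -13363/7459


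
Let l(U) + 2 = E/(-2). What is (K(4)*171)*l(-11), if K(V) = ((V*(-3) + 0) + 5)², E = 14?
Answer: -75411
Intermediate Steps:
K(V) = (5 - 3*V)² (K(V) = ((-3*V + 0) + 5)² = (-3*V + 5)² = (5 - 3*V)²)
l(U) = -9 (l(U) = -2 + 14/(-2) = -2 + 14*(-½) = -2 - 7 = -9)
(K(4)*171)*l(-11) = ((-5 + 3*4)²*171)*(-9) = ((-5 + 12)²*171)*(-9) = (7²*171)*(-9) = (49*171)*(-9) = 8379*(-9) = -75411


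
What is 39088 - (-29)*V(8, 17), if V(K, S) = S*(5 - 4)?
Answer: 39581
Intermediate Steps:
V(K, S) = S (V(K, S) = S*1 = S)
39088 - (-29)*V(8, 17) = 39088 - (-29)*17 = 39088 - 1*(-493) = 39088 + 493 = 39581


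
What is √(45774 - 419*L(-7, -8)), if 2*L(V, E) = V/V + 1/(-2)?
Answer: √182677/2 ≈ 213.70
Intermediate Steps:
L(V, E) = ¼ (L(V, E) = (V/V + 1/(-2))/2 = (1 + 1*(-½))/2 = (1 - ½)/2 = (½)*(½) = ¼)
√(45774 - 419*L(-7, -8)) = √(45774 - 419*¼) = √(45774 - 419/4) = √(182677/4) = √182677/2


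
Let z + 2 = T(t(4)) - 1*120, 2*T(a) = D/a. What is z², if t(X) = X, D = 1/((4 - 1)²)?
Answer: 77141089/5184 ≈ 14881.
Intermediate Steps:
D = ⅑ (D = 1/(3²) = 1/9 = ⅑ ≈ 0.11111)
T(a) = 1/(18*a) (T(a) = (1/(9*a))/2 = 1/(18*a))
z = -8783/72 (z = -2 + ((1/18)/4 - 1*120) = -2 + ((1/18)*(¼) - 120) = -2 + (1/72 - 120) = -2 - 8639/72 = -8783/72 ≈ -121.99)
z² = (-8783/72)² = 77141089/5184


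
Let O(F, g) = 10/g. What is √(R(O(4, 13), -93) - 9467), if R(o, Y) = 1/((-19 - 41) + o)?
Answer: I*√5612994310/770 ≈ 97.299*I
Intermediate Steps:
R(o, Y) = 1/(-60 + o)
√(R(O(4, 13), -93) - 9467) = √(1/(-60 + 10/13) - 9467) = √(1/(-770/13) - 9467) = √(-13/770 - 9467) = √(-7289603/770) = I*√5612994310/770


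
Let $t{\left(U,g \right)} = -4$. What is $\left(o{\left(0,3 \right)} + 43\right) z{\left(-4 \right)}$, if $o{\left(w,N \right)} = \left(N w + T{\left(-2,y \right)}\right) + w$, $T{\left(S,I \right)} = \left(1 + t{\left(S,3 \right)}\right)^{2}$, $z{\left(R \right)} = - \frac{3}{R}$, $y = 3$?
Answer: $39$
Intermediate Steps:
$T{\left(S,I \right)} = 9$ ($T{\left(S,I \right)} = \left(1 - 4\right)^{2} = \left(-3\right)^{2} = 9$)
$o{\left(w,N \right)} = 9 + w + N w$ ($o{\left(w,N \right)} = \left(N w + 9\right) + w = \left(9 + N w\right) + w = 9 + w + N w$)
$\left(o{\left(0,3 \right)} + 43\right) z{\left(-4 \right)} = \left(\left(9 + 0 + 3 \cdot 0\right) + 43\right) \left(- \frac{3}{-4}\right) = \left(\left(9 + 0 + 0\right) + 43\right) \left(\left(-3\right) \left(- \frac{1}{4}\right)\right) = \left(9 + 43\right) \frac{3}{4} = 52 \cdot \frac{3}{4} = 39$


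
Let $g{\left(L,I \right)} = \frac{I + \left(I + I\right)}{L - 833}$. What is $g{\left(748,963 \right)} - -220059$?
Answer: $\frac{18702126}{85} \approx 2.2003 \cdot 10^{5}$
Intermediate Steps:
$g{\left(L,I \right)} = \frac{3 I}{-833 + L}$ ($g{\left(L,I \right)} = \frac{I + 2 I}{-833 + L} = \frac{3 I}{-833 + L}$)
$g{\left(748,963 \right)} - -220059 = 3 \cdot 963 \frac{1}{-833 + 748} - -220059 = 3 \cdot 963 \frac{1}{-85} + 220059 = 3 \cdot 963 \left(- \frac{1}{85}\right) + 220059 = - \frac{2889}{85} + 220059 = \frac{18702126}{85}$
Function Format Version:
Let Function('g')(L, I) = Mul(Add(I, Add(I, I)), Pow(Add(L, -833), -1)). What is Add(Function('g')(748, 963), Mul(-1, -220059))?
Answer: Rational(18702126, 85) ≈ 2.2003e+5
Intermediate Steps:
Function('g')(L, I) = Mul(3, I, Pow(Add(-833, L), -1)) (Function('g')(L, I) = Mul(Add(I, Mul(2, I)), Pow(Add(-833, L), -1)) = Mul(Mul(3, I), Pow(Add(-833, L), -1)) = Mul(3, I, Pow(Add(-833, L), -1)))
Add(Function('g')(748, 963), Mul(-1, -220059)) = Add(Mul(3, 963, Pow(Add(-833, 748), -1)), Mul(-1, -220059)) = Add(Mul(3, 963, Pow(-85, -1)), 220059) = Add(Mul(3, 963, Rational(-1, 85)), 220059) = Add(Rational(-2889, 85), 220059) = Rational(18702126, 85)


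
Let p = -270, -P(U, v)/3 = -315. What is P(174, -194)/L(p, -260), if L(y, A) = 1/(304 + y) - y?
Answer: 32130/9181 ≈ 3.4996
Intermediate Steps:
P(U, v) = 945 (P(U, v) = -3*(-315) = 945)
P(174, -194)/L(p, -260) = 945/(((1 - 1*(-270)**2 - 304*(-270))/(304 - 270))) = 945/(((1 - 1*72900 + 82080)/34)) = 945/(((1 - 72900 + 82080)/34)) = 945/(((1/34)*9181)) = 945/(9181/34) = 945*(34/9181) = 32130/9181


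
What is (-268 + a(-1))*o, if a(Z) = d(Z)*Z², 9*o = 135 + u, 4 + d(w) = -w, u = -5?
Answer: -35230/9 ≈ -3914.4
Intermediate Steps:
d(w) = -4 - w
o = 130/9 (o = (135 - 5)/9 = (⅑)*130 = 130/9 ≈ 14.444)
a(Z) = Z²*(-4 - Z) (a(Z) = (-4 - Z)*Z² = Z²*(-4 - Z))
(-268 + a(-1))*o = (-268 + (-1)²*(-4 - 1*(-1)))*(130/9) = (-268 + 1*(-4 + 1))*(130/9) = (-268 + 1*(-3))*(130/9) = (-268 - 3)*(130/9) = -271*130/9 = -35230/9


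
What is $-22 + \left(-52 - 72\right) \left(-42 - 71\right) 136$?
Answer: $1905610$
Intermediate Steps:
$-22 + \left(-52 - 72\right) \left(-42 - 71\right) 136 = -22 + \left(-124\right) \left(-113\right) 136 = -22 + 14012 \cdot 136 = -22 + 1905632 = 1905610$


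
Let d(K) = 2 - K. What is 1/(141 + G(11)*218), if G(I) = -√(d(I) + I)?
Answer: -141/75167 - 218*√2/75167 ≈ -0.0059773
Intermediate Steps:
G(I) = -√2 (G(I) = -√((2 - I) + I) = -√2)
1/(141 + G(11)*218) = 1/(141 - √2*218) = 1/(141 - 218*√2)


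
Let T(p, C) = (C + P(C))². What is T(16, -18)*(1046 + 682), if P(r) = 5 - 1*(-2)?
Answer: 209088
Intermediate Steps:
P(r) = 7 (P(r) = 5 + 2 = 7)
T(p, C) = (7 + C)² (T(p, C) = (C + 7)² = (7 + C)²)
T(16, -18)*(1046 + 682) = (7 - 18)²*(1046 + 682) = (-11)²*1728 = 121*1728 = 209088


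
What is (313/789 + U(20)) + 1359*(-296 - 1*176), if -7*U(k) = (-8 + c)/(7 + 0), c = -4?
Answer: -24798996323/38661 ≈ -6.4145e+5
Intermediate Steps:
U(k) = 12/49 (U(k) = -(-8 - 4)/(7*(7 + 0)) = -(-12)/(7*7) = -⅐*(-12/7) = 12/49)
(313/789 + U(20)) + 1359*(-296 - 1*176) = (313/789 + 12/49) + 1359*(-296 - 1*176) = (313*(1/789) + 12/49) + 1359*(-296 - 176) = (313/789 + 12/49) + 1359*(-472) = 24805/38661 - 641448 = -24798996323/38661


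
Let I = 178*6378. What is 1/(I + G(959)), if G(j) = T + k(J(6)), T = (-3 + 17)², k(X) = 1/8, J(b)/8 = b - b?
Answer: 8/9083841 ≈ 8.8068e-7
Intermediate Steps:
J(b) = 0 (J(b) = 8*(b - b) = 8*0 = 0)
k(X) = ⅛ (k(X) = 1*(⅛) = ⅛)
T = 196 (T = 14² = 196)
I = 1135284
G(j) = 1569/8 (G(j) = 196 + ⅛ = 1569/8)
1/(I + G(959)) = 1/(1135284 + 1569/8) = 1/(9083841/8) = 8/9083841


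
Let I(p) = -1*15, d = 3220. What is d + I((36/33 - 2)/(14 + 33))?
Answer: 3205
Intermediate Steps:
I(p) = -15
d + I((36/33 - 2)/(14 + 33)) = 3220 - 15 = 3205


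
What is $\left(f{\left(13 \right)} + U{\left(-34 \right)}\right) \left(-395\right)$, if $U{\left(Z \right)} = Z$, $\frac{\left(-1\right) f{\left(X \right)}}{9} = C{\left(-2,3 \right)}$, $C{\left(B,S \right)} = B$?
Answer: $6320$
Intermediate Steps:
$f{\left(X \right)} = 18$ ($f{\left(X \right)} = \left(-9\right) \left(-2\right) = 18$)
$\left(f{\left(13 \right)} + U{\left(-34 \right)}\right) \left(-395\right) = \left(18 - 34\right) \left(-395\right) = \left(-16\right) \left(-395\right) = 6320$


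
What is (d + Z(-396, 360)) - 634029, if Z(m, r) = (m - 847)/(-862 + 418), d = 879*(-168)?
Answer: -347074001/444 ≈ -7.8170e+5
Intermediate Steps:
d = -147672
Z(m, r) = 847/444 - m/444 (Z(m, r) = (-847 + m)/(-444) = (-847 + m)*(-1/444) = 847/444 - m/444)
(d + Z(-396, 360)) - 634029 = (-147672 + (847/444 - 1/444*(-396))) - 634029 = (-147672 + (847/444 + 33/37)) - 634029 = (-147672 + 1243/444) - 634029 = -65565125/444 - 634029 = -347074001/444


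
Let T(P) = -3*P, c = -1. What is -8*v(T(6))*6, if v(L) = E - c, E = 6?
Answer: -336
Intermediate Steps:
v(L) = 7 (v(L) = 6 - 1*(-1) = 6 + 1 = 7)
-8*v(T(6))*6 = -8*7*6 = -56*6 = -336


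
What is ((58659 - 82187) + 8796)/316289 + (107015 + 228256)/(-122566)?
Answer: -107848171631/38766277574 ≈ -2.7820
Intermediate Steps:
((58659 - 82187) + 8796)/316289 + (107015 + 228256)/(-122566) = (-23528 + 8796)*(1/316289) + 335271*(-1/122566) = -14732*1/316289 - 335271/122566 = -14732/316289 - 335271/122566 = -107848171631/38766277574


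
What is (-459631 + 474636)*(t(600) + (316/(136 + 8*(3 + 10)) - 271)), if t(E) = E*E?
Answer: 64773040819/12 ≈ 5.3977e+9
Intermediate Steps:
t(E) = E**2
(-459631 + 474636)*(t(600) + (316/(136 + 8*(3 + 10)) - 271)) = (-459631 + 474636)*(600**2 + (316/(136 + 8*(3 + 10)) - 271)) = 15005*(360000 + (316/(136 + 8*13) - 271)) = 15005*(360000 + (316/(136 + 104) - 271)) = 15005*(360000 + (316/240 - 271)) = 15005*(360000 + ((1/240)*316 - 271)) = 15005*(360000 + (79/60 - 271)) = 15005*(360000 - 16181/60) = 15005*(21583819/60) = 64773040819/12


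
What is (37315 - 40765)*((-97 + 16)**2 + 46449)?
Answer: -182884500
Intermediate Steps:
(37315 - 40765)*((-97 + 16)**2 + 46449) = -3450*((-81)**2 + 46449) = -3450*(6561 + 46449) = -3450*53010 = -182884500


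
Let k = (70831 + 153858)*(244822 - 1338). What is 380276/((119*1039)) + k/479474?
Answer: 3382177990061970/29641322417 ≈ 1.1410e+5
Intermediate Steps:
k = 54708176476 (k = 224689*243484 = 54708176476)
380276/((119*1039)) + k/479474 = 380276/((119*1039)) + 54708176476/479474 = 380276/123641 + 54708176476*(1/479474) = 380276*(1/123641) + 27354088238/239737 = 380276/123641 + 27354088238/239737 = 3382177990061970/29641322417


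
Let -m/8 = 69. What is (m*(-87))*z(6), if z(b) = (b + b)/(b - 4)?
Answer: 288144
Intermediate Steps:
m = -552 (m = -8*69 = -552)
z(b) = 2*b/(-4 + b) (z(b) = (2*b)/(-4 + b) = 2*b/(-4 + b))
(m*(-87))*z(6) = (-552*(-87))*(2*6/(-4 + 6)) = 48024*(2*6/2) = 48024*(2*6*(½)) = 48024*6 = 288144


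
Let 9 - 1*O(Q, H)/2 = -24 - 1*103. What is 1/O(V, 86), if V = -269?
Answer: 1/272 ≈ 0.0036765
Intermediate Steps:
O(Q, H) = 272 (O(Q, H) = 18 - 2*(-24 - 1*103) = 18 - 2*(-24 - 103) = 18 - 2*(-127) = 18 + 254 = 272)
1/O(V, 86) = 1/272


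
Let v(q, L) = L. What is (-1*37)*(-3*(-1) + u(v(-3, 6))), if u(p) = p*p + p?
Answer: -1665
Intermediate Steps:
u(p) = p + p**2 (u(p) = p**2 + p = p + p**2)
(-1*37)*(-3*(-1) + u(v(-3, 6))) = (-1*37)*(-3*(-1) + 6*(1 + 6)) = -37*(3 + 6*7) = -37*(3 + 42) = -37*45 = -1665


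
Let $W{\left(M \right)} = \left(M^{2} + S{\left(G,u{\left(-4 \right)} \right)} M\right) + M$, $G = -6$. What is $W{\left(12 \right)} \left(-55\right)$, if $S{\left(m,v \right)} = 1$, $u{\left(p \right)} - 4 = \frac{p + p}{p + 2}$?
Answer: $-9240$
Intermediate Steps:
$u{\left(p \right)} = 4 + \frac{2 p}{2 + p}$ ($u{\left(p \right)} = 4 + \frac{p + p}{p + 2} = 4 + \frac{2 p}{2 + p}$)
$W{\left(M \right)} = M^{2} + 2 M$ ($W{\left(M \right)} = \left(M^{2} + 1 M\right) + M = \left(M^{2} + M\right) + M = \left(M + M^{2}\right) + M = M^{2} + 2 M$)
$W{\left(12 \right)} \left(-55\right) = 12 \left(2 + 12\right) \left(-55\right) = 12 \cdot 14 \left(-55\right) = 168 \left(-55\right) = -9240$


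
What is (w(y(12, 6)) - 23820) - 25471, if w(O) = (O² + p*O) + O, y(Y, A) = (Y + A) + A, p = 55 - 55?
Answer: -48691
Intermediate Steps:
p = 0
y(Y, A) = Y + 2*A (y(Y, A) = (A + Y) + A = Y + 2*A)
w(O) = O + O² (w(O) = (O² + 0*O) + O = (O² + 0) + O = O² + O = O + O²)
(w(y(12, 6)) - 23820) - 25471 = ((12 + 2*6)*(1 + (12 + 2*6)) - 23820) - 25471 = ((12 + 12)*(1 + (12 + 12)) - 23820) - 25471 = (24*(1 + 24) - 23820) - 25471 = (24*25 - 23820) - 25471 = (600 - 23820) - 25471 = -23220 - 25471 = -48691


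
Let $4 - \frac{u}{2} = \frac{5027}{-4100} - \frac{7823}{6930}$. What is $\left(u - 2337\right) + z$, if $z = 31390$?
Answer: $\frac{41292200791}{1420650} \approx 29066.0$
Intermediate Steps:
$u = \frac{18056341}{1420650}$ ($u = 8 - 2 \left(\frac{5027}{-4100} - \frac{7823}{6930}\right) = 8 - 2 \left(5027 \left(- \frac{1}{4100}\right) - \frac{7823}{6930}\right) = 8 - 2 \left(- \frac{5027}{4100} - \frac{7823}{6930}\right) = 8 - - \frac{6691141}{1420650} = 8 + \frac{6691141}{1420650} = \frac{18056341}{1420650} \approx 12.71$)
$\left(u - 2337\right) + z = \left(\frac{18056341}{1420650} - 2337\right) + 31390 = - \frac{3302002709}{1420650} + 31390 = \frac{41292200791}{1420650}$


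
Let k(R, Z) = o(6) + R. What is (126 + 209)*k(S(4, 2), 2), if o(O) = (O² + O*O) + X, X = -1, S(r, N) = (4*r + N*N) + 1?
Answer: 30820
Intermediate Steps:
S(r, N) = 1 + N² + 4*r (S(r, N) = (4*r + N²) + 1 = (N² + 4*r) + 1 = 1 + N² + 4*r)
o(O) = -1 + 2*O² (o(O) = (O² + O*O) - 1 = (O² + O²) - 1 = 2*O² - 1 = -1 + 2*O²)
k(R, Z) = 71 + R (k(R, Z) = (-1 + 2*6²) + R = (-1 + 2*36) + R = (-1 + 72) + R = 71 + R)
(126 + 209)*k(S(4, 2), 2) = (126 + 209)*(71 + (1 + 2² + 4*4)) = 335*(71 + (1 + 4 + 16)) = 335*(71 + 21) = 335*92 = 30820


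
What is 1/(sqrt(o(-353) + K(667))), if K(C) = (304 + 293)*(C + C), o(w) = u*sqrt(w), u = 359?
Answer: 1/sqrt(796398 + 359*I*sqrt(353)) ≈ 0.0011205 - 4.745e-6*I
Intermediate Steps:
o(w) = 359*sqrt(w)
K(C) = 1194*C (K(C) = 597*(2*C) = 1194*C)
1/(sqrt(o(-353) + K(667))) = 1/(sqrt(359*sqrt(-353) + 1194*667)) = 1/(sqrt(359*(I*sqrt(353)) + 796398)) = 1/(sqrt(359*I*sqrt(353) + 796398)) = 1/(sqrt(796398 + 359*I*sqrt(353))) = 1/sqrt(796398 + 359*I*sqrt(353))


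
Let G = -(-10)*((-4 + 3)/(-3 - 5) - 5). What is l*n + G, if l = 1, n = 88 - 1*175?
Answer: -543/4 ≈ -135.75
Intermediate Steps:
n = -87 (n = 88 - 175 = -87)
G = -195/4 (G = -(-10)*(-1/(-8) - 5) = -(-10)*(-1*(-⅛) - 5) = -(-10)*(⅛ - 5) = -(-10)*(-39)/8 = -2*195/8 = -195/4 ≈ -48.750)
l*n + G = 1*(-87) - 195/4 = -87 - 195/4 = -543/4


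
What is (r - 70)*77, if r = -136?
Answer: -15862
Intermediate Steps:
(r - 70)*77 = (-136 - 70)*77 = -206*77 = -15862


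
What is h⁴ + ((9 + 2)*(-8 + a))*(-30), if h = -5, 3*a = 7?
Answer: 2495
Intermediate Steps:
a = 7/3 (a = (⅓)*7 = 7/3 ≈ 2.3333)
h⁴ + ((9 + 2)*(-8 + a))*(-30) = (-5)⁴ + ((9 + 2)*(-8 + 7/3))*(-30) = 625 + (11*(-17/3))*(-30) = 625 - 187/3*(-30) = 625 + 1870 = 2495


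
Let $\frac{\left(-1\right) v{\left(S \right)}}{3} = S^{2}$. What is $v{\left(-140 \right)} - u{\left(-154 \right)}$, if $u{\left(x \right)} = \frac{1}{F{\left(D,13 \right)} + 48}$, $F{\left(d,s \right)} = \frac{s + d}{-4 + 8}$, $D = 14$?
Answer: $- \frac{12877204}{219} \approx -58800.0$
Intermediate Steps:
$F{\left(d,s \right)} = \frac{d}{4} + \frac{s}{4}$ ($F{\left(d,s \right)} = \frac{d + s}{4} = \left(d + s\right) \frac{1}{4} = \frac{d}{4} + \frac{s}{4}$)
$u{\left(x \right)} = \frac{4}{219}$ ($u{\left(x \right)} = \frac{1}{\left(\frac{1}{4} \cdot 14 + \frac{1}{4} \cdot 13\right) + 48} = \frac{1}{\left(\frac{7}{2} + \frac{13}{4}\right) + 48} = \frac{1}{\frac{27}{4} + 48} = \frac{1}{\frac{219}{4}} = \frac{4}{219}$)
$v{\left(S \right)} = - 3 S^{2}$
$v{\left(-140 \right)} - u{\left(-154 \right)} = - 3 \left(-140\right)^{2} - \frac{4}{219} = \left(-3\right) 19600 - \frac{4}{219} = -58800 - \frac{4}{219} = - \frac{12877204}{219}$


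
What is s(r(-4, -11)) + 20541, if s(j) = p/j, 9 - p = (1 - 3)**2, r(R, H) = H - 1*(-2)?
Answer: 184864/9 ≈ 20540.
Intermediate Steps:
r(R, H) = 2 + H (r(R, H) = H + 2 = 2 + H)
p = 5 (p = 9 - (1 - 3)**2 = 9 - 1*(-2)**2 = 9 - 1*4 = 9 - 4 = 5)
s(j) = 5/j
s(r(-4, -11)) + 20541 = 5/(2 - 11) + 20541 = 5/(-9) + 20541 = 5*(-1/9) + 20541 = -5/9 + 20541 = 184864/9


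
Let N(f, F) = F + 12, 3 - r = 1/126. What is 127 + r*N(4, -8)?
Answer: 8755/63 ≈ 138.97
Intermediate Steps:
r = 377/126 (r = 3 - 1/126 = 377/126 ≈ 2.9921)
N(f, F) = 12 + F
127 + r*N(4, -8) = 127 + 377*(12 - 8)/126 = 127 + (377/126)*4 = 127 + 754/63 = 8755/63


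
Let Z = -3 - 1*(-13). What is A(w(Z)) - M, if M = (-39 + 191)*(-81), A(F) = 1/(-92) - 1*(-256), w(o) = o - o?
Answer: 1156255/92 ≈ 12568.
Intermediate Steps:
Z = 10 (Z = -3 + 13 = 10)
w(o) = 0
A(F) = 23551/92 (A(F) = -1/92 + 256 = 23551/92)
M = -12312 (M = 152*(-81) = -12312)
A(w(Z)) - M = 23551/92 - 1*(-12312) = 23551/92 + 12312 = 1156255/92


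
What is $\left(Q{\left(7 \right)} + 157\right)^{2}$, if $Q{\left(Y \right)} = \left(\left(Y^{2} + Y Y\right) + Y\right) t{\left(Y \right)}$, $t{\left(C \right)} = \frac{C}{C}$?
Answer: $68644$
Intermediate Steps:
$t{\left(C \right)} = 1$
$Q{\left(Y \right)} = Y + 2 Y^{2}$ ($Q{\left(Y \right)} = \left(\left(Y^{2} + Y Y\right) + Y\right) 1 = \left(\left(Y^{2} + Y^{2}\right) + Y\right) 1 = \left(2 Y^{2} + Y\right) 1 = \left(Y + 2 Y^{2}\right) 1 = Y + 2 Y^{2}$)
$\left(Q{\left(7 \right)} + 157\right)^{2} = \left(7 \left(1 + 2 \cdot 7\right) + 157\right)^{2} = \left(7 \left(1 + 14\right) + 157\right)^{2} = \left(7 \cdot 15 + 157\right)^{2} = \left(105 + 157\right)^{2} = 262^{2} = 68644$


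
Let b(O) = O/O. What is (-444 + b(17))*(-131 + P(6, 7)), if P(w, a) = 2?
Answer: 57147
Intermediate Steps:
b(O) = 1
(-444 + b(17))*(-131 + P(6, 7)) = (-444 + 1)*(-131 + 2) = -443*(-129) = 57147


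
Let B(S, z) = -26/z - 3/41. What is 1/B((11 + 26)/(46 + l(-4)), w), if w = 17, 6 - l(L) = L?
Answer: -697/1117 ≈ -0.62399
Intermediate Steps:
l(L) = 6 - L
B(S, z) = -3/41 - 26/z (B(S, z) = -26/z - 3*1/41 = -26/z - 3/41 = -3/41 - 26/z)
1/B((11 + 26)/(46 + l(-4)), w) = 1/(-3/41 - 26/17) = 1/(-1117/697) = -697/1117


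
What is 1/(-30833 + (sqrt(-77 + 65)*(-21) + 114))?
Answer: I/(-30719*I + 42*sqrt(3)) ≈ -3.2553e-5 + 7.7089e-8*I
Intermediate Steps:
1/(-30833 + (sqrt(-77 + 65)*(-21) + 114)) = 1/(-30833 + (sqrt(-12)*(-21) + 114)) = 1/(-30833 + ((2*I*sqrt(3))*(-21) + 114)) = 1/(-30833 + (-42*I*sqrt(3) + 114)) = 1/(-30833 + (114 - 42*I*sqrt(3))) = 1/(-30719 - 42*I*sqrt(3))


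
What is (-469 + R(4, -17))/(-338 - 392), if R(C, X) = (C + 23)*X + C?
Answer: 462/365 ≈ 1.2658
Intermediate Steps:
R(C, X) = C + X*(23 + C) (R(C, X) = (23 + C)*X + C = X*(23 + C) + C = C + X*(23 + C))
(-469 + R(4, -17))/(-338 - 392) = (-469 + (4 + 23*(-17) + 4*(-17)))/(-338 - 392) = (-469 + (4 - 391 - 68))/(-730) = (-469 - 455)*(-1/730) = -924*(-1/730) = 462/365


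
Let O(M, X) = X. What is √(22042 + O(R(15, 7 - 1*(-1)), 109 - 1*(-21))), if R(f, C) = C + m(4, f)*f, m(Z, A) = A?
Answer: 2*√5543 ≈ 148.90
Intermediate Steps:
R(f, C) = C + f² (R(f, C) = C + f*f = C + f²)
√(22042 + O(R(15, 7 - 1*(-1)), 109 - 1*(-21))) = √(22042 + (109 - 1*(-21))) = √(22042 + (109 + 21)) = √(22042 + 130) = √22172 = 2*√5543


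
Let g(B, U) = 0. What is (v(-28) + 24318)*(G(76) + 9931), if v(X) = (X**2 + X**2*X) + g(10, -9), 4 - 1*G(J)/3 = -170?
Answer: 32926950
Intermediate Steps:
G(J) = 522 (G(J) = 12 - 3*(-170) = 12 + 510 = 522)
v(X) = X**2 + X**3 (v(X) = (X**2 + X**2*X) + 0 = (X**2 + X**3) + 0 = X**2 + X**3)
(v(-28) + 24318)*(G(76) + 9931) = ((-28)**2*(1 - 28) + 24318)*(522 + 9931) = (784*(-27) + 24318)*10453 = (-21168 + 24318)*10453 = 3150*10453 = 32926950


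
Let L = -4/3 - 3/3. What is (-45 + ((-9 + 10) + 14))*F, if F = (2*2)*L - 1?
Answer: 310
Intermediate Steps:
L = -7/3 (L = -4*⅓ - 3*⅓ = -4/3 - 1 = -7/3 ≈ -2.3333)
F = -31/3 (F = (2*2)*(-7/3) - 1 = 4*(-7/3) - 1 = -28/3 - 1 = -31/3 ≈ -10.333)
(-45 + ((-9 + 10) + 14))*F = (-45 + ((-9 + 10) + 14))*(-31/3) = (-45 + (1 + 14))*(-31/3) = (-45 + 15)*(-31/3) = -30*(-31/3) = 310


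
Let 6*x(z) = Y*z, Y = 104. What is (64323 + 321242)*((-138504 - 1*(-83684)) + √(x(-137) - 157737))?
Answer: -21136673300 + 385565*I*√1441005/3 ≈ -2.1137e+10 + 1.5428e+8*I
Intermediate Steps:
x(z) = 52*z/3 (x(z) = (104*z)/6 = 52*z/3)
(64323 + 321242)*((-138504 - 1*(-83684)) + √(x(-137) - 157737)) = (64323 + 321242)*((-138504 - 1*(-83684)) + √((52/3)*(-137) - 157737)) = 385565*((-138504 + 83684) + √(-7124/3 - 157737)) = 385565*(-54820 + √(-480335/3)) = 385565*(-54820 + I*√1441005/3) = -21136673300 + 385565*I*√1441005/3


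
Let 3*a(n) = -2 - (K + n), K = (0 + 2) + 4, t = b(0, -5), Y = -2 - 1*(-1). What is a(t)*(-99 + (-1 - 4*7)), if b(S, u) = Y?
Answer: 896/3 ≈ 298.67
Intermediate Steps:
Y = -1 (Y = -2 + 1 = -1)
b(S, u) = -1
t = -1
K = 6 (K = 2 + 4 = 6)
a(n) = -8/3 - n/3 (a(n) = (-2 - (6 + n))/3 = (-2 + (-6 - n))/3 = (-8 - n)/3 = -8/3 - n/3)
a(t)*(-99 + (-1 - 4*7)) = (-8/3 - 1/3*(-1))*(-99 + (-1 - 4*7)) = (-8/3 + 1/3)*(-99 + (-1 - 28)) = -7*(-99 - 29)/3 = -7/3*(-128) = 896/3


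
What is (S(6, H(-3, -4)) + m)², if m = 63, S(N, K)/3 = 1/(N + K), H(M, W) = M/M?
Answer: 197136/49 ≈ 4023.2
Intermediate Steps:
H(M, W) = 1
S(N, K) = 3/(K + N) (S(N, K) = 3/(N + K) = 3/(K + N))
(S(6, H(-3, -4)) + m)² = (3/(1 + 6) + 63)² = (3/7 + 63)² = (444/7)² = 197136/49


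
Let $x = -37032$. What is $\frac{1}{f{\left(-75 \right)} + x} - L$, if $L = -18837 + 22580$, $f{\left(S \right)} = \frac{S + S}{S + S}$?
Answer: $- \frac{138607034}{37031} \approx -3743.0$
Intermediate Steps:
$f{\left(S \right)} = 1$ ($f{\left(S \right)} = \frac{2 S}{2 S} = 2 S \frac{1}{2 S} = 1$)
$L = 3743$
$\frac{1}{f{\left(-75 \right)} + x} - L = \frac{1}{1 - 37032} - 3743 = \frac{1}{-37031} - 3743 = - \frac{1}{37031} - 3743 = - \frac{138607034}{37031}$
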